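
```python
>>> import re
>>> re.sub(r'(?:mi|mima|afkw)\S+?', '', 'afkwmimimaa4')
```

'iaa4'

`|` is ordered: at each position the engine commits to the first alternative that works.
Matches: at [0:5] → 'afkwm'; at [6:9] → 'mim'.
Each match is replaced by ''.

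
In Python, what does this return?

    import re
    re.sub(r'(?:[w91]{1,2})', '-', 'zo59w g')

This matches 1 to 2 of one of [w91] (non-capturing group).
Matches: at [3:5] → '9w'.
Each match is replaced by '-'.

'zo5- g'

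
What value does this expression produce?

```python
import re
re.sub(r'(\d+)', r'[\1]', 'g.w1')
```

'g.w[1]'

Each match is replaced using the text its own group 1 captured.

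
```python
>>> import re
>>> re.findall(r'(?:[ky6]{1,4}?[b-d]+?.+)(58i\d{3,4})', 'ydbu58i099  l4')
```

['58i099']

This matches 1 to 4 of one of [ky6] (lazy), then one or more of a character in [b-d] (lazy), then one or more of any character (non-capturing group); then the literal '58i', then 3 to 4 of a digit (captured).
Matches: at [0:10] match 'ydbu58i099', group 1 = '58i099'.
With a single group, `findall` returns only what that group captured — 1 item.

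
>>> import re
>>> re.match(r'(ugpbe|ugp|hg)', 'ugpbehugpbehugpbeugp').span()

`re.match` won't scan ahead — the pattern has to work from the very first character.
The match spans [0:5] → 'ugpbe'.

(0, 5)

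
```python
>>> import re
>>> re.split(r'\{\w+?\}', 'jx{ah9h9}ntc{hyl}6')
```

['jx', 'ntc', '6']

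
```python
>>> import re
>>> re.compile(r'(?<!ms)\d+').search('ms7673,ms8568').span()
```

(3, 6)

Because the assertion is negative and zero-width, positions next to the forbidden text are skipped.
Unlike `match`, `search` isn't anchored — it looks for the pattern anywhere in the string.
The match spans [3:6] → '673'.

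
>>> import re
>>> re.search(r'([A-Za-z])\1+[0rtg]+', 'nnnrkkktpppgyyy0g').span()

A backreference is literal: `\1` must see the identical characters the first group matched.
The match spans [0:4] → 'nnnr'.

(0, 4)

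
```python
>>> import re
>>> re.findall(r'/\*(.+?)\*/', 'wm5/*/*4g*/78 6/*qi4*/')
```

['/*4g', 'qi4']

Lazy quantifiers expand one character at a time until the remainder of the pattern can match.
Walking the string: at [3:11] match '/*/*4g*/', group 1 = '/*4g'; at [15:22] match '/*qi4*/', group 1 = 'qi4'.
One capturing group, so `findall` returns just the captured substring from each match — 2 in all.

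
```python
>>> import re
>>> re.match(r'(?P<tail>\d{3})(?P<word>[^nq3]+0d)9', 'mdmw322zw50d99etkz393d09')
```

The pattern matches exactly 3 of a digit (captured as 'tail'); then one or more of any character except [nq3], then the literal '0d' (captured as 'word'); then a literal '9'.
`re.match` only tries the pattern at the start of the string.
Here the string doesn't start with a match, so the call returns None.

None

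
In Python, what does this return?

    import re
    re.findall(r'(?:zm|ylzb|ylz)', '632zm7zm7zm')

['zm', 'zm', 'zm']

Walking the string: at [3:5] → 'zm'; at [6:8] → 'zm'; at [9:11] → 'zm'.
No capturing groups, so `findall` returns the 3 full match strings.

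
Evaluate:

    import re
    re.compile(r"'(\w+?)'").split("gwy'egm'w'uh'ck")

['gwy', 'egm', 'w', 'uh', 'ck']

Matches to split on: at [3:8] → "'egm'"; at [9:13] → "'uh'".
With a capturing group present, the delimiter's captured portion is kept in the result list.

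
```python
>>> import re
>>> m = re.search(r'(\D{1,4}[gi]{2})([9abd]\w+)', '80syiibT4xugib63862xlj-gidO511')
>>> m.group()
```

'syiibT4xugib63862xlj'

Pattern: 1 to 4 of a non-digit, then exactly 2 of one of [gi] (captured); then one of [9abd], then one or more of a word character (captured).
`re.search` tries every starting position until one works.
The match spans [2:22] → 'syiibT4xugib63862xlj'.
Captured: group 1 = 'syii', group 2 = 'bT4xugib63862xlj'.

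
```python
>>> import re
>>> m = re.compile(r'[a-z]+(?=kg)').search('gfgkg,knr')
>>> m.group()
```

'gfg'

The lookaround is zero-width — it requires the adjacent text to match without consuming it, so the asserted text isn't part of the match.
The match spans [0:3] → 'gfg'.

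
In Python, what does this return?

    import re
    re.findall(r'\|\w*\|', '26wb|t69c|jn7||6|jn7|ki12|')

['|t69c|', '||', '|jn7|']

Walking the string: at [4:10] → '|t69c|'; at [13:15] → '||'; at [16:21] → '|jn7|'.
No capturing groups, so `findall` returns the 3 full match strings.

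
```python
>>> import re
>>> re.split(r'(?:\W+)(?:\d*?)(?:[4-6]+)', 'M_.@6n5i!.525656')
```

['M_', 'n5i', '25656']

The pattern matches one or more of a non-word character (non-capturing group); then zero or more of a digit (lazy) (non-capturing group); then one or more of a character in [4-6] (non-capturing group).
With the lazy modifier that quantifier settles for the fewest repetitions that let the rest of the pattern succeed (the atoms after it are unaffected and can still be greedy).
Matches to split on: at [2:5] → '.@6'; at [8:11] → '!.5'.
Each match becomes a cut point; 3 segments remain.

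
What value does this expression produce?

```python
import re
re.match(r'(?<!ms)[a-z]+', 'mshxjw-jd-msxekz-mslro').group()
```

'mshxjw'

The negative lookaround is zero-width — it rules out positions where the adjacent text would match, without consuming anything.
`re.match` only tries the pattern at the start of the string.
The match spans [0:6] → 'mshxjw'.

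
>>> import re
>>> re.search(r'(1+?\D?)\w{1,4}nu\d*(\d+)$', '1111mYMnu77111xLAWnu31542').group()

Pattern: one or more of a literal '1' (lazy), then optionally a non-digit (captured); then 1 to 4 of a word character, then the literal 'nu'; then zero or more of a digit; then one or more of a digit (captured); then anchored at the end.
The match spans [11:25] → '111xLAWnu31542'.

'111xLAWnu31542'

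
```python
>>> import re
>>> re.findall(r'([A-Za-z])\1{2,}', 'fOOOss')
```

A backreference is literal: `\1` must see the identical characters the first group matched.
Scanning left to right: at [1:4] match 'OOO', group 1 = 'O'.
One capturing group, so `findall` returns just the captured substring from the one match — 1 in all.

['O']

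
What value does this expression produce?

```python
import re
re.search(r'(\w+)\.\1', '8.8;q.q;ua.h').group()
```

'8.8'

`\1` has to match the exact text group 1 already captured.
Unlike `match`, `search` isn't anchored — it looks for the pattern anywhere in the string.
The match spans [0:3] → '8.8'.
Captured: group 1 = '8'.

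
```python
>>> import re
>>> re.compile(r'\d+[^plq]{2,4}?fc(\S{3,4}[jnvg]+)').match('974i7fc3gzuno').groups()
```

('3gzun',)

The pattern matches one or more of a digit; then 2 to 4 of any character except [plq] (lazy), then the literal 'fc'; then 3 to 4 of a non-whitespace character, then one or more of one of [jnvg] (captured).
With `match`, the pattern is implicitly anchored at the beginning.
The match spans [0:12] → '974i7fc3gzun'.
Captured: group 1 = '3gzun'.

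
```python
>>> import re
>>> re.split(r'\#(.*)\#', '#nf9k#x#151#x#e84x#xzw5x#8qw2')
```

['', 'nf9k#x#151#x#e84x#xzw5x', '8qw2']

Matches to split on: at [0:25] → '#nf9k#x#151#x#e84x#xzw5x#'.
`re.split` interleaves the captured-group text with the surrounding fragments.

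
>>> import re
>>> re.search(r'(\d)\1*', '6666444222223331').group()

`\1` is not a pattern — it's the concrete string captured by group 1, re-applied verbatim.
`re.search` tries every starting position until one works.
The match spans [0:4] → '6666'.
Captured: group 1 = '6'.

'6666'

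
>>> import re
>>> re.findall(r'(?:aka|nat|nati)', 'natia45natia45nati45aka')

['nat', 'nat', 'nat', 'aka']

Branches in `(...|...)` are attempted left-to-right; the first branch that allows the whole pattern to succeed is taken.
Matches: at [0:3] → 'nat'; at [7:10] → 'nat'; at [14:17] → 'nat'; at [20:23] → 'aka'.
No capturing groups, so `findall` returns the 4 full match strings.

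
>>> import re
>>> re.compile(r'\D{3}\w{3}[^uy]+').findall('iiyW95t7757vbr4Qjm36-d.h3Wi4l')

['iiyW95t7757vbr4Qjm36-d.h3Wi4l']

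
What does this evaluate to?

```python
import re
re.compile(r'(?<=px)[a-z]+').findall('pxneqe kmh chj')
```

The positive lookaround only admits positions where the adjacent text matches; those characters stay outside the span.
With no groups in the pattern, `findall` gives back each whole match — 1 here.

['neqe']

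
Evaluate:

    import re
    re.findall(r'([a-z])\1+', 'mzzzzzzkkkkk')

['z', 'k']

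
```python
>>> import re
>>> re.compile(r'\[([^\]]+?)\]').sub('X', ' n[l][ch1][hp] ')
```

`sub` substitutes 'X' at each match site.

' nXXX '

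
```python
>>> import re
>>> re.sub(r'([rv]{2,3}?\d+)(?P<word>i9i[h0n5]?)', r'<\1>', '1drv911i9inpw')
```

The pattern matches 2 to 3 of one of [rv] (lazy), then one or more of a digit (captured); then the literal 'i9i', then optionally one of [h0n5] (captured as 'word').
Matches: at [2:11] → 'rv911i9in'.
Each match is replaced using the text its own group 1 captured.

'1d<rv911>pw'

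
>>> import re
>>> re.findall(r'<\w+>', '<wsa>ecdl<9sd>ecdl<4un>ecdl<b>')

['<wsa>', '<9sd>', '<4un>', '<b>']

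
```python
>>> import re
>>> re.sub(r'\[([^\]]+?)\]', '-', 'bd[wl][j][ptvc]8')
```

Each match is replaced by '-'.

'bd---8'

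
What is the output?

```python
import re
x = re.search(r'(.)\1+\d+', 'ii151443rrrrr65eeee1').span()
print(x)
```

(0, 8)

The backreference `\1` re-matches whatever the first group consumed, character for character.
`re.search` scans for the first position where the pattern succeeds.
The match spans [0:8] → 'ii151443'.
Captured: group 1 = 'i'.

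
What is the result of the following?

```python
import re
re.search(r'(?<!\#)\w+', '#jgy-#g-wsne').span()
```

(2, 4)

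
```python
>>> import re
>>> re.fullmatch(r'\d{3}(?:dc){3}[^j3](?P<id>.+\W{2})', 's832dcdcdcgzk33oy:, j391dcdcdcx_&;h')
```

Pattern: exactly 3 of a digit, then the literal 'dc' repeated 3 times, then any character except [j3]; then one or more of any character, then exactly 2 of a non-word character (captured as 'id').
`re.fullmatch` requires the pattern to consume the entire string.
Here there's no way to consume every character, so the call returns None.

None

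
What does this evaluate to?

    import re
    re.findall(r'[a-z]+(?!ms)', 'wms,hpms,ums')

The negative lookahead/lookbehind blocks any match where the forbidden context is present.
Walking the string: at [0:3] → 'wms'; at [4:8] → 'hpms'; at [9:12] → 'ums'.
No capturing groups, so `findall` returns the 3 full match strings.

['wms', 'hpms', 'ums']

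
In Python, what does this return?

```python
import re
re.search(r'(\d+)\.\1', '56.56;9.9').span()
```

(0, 5)

A backreference is literal: `\1` must see the identical characters the first group matched.
The match spans [0:5] → '56.56'.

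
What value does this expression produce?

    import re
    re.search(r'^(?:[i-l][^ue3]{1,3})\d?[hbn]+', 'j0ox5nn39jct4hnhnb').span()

(0, 7)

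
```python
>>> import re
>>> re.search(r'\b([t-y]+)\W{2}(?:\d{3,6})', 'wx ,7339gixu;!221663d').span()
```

Pattern: a word boundary (`\b`, zero-width); then one or more of a character in [t-y] (captured); then exactly 2 of a non-word character; then 3 to 6 of a digit (non-capturing group).
`re.search` tries every starting position until one works.
The match spans [0:8] → 'wx ,7339'.
Captured: group 1 = 'wx'.

(0, 8)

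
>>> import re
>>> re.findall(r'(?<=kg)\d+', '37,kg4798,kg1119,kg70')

Because the assertion is zero-width, the text it checks is not consumed and won't appear in the result.
Since nothing is captured, `findall` lists the 3 matched substrings directly.

['4798', '1119', '70']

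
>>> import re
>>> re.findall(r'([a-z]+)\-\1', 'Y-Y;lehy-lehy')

After group 1 captures some text, `\1` only succeeds where that same text appears again.
Scanning left to right: at [4:13] match 'lehy-lehy', group 1 = 'lehy'.
Because there's exactly one group, `findall` drops the full match and keeps group 1 from the one hit.

['lehy']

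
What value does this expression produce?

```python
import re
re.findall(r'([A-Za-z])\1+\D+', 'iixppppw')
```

After group 1 captures some text, `\1` only succeeds where that same text appears again.
Walking the string: at [0:8] match 'iixppppw', group 1 = 'i'.
Because there's exactly one group, `findall` drops the full match and keeps group 1 from the one hit.

['i']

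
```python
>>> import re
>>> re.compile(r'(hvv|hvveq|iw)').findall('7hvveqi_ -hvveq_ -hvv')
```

['hvv', 'hvv', 'hvv']

`|` is ordered: at each position the engine commits to the first alternative that works.
Walking the string: at [1:4] match 'hvv', group 1 = 'hvv'; at [10:13] match 'hvv', group 1 = 'hvv'; at [18:21] match 'hvv', group 1 = 'hvv'.
Because there's exactly one group, `findall` drops the full match and keeps group 1 from each hit.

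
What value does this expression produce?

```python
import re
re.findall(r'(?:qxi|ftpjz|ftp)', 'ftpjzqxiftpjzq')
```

Alternation isn't longest-match — the leftmost alternative that fits at this position is chosen.
With no groups in the pattern, `findall` gives back each whole match — 3 here.

['ftpjz', 'qxi', 'ftpjz']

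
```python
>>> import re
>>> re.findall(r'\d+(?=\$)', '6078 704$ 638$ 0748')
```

['704', '638']

The positive lookaround only admits positions where the adjacent text matches; those characters stay outside the span.
Matches: at [5:8] → '704'; at [10:13] → '638'.
Since nothing is captured, `findall` lists the 2 matched substrings directly.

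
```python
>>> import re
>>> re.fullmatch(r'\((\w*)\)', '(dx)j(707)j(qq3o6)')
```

None

For `fullmatch`, every character of the input must be accounted for by the pattern.
Here there's no way to consume every character, so the call returns None.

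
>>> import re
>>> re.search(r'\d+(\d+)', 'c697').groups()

('7',)

This matches one or more of a digit; then one or more of a digit (captured).
`re.search` tries every starting position until one works.
The match spans [1:4] → '697'.
Captured: group 1 = '7'.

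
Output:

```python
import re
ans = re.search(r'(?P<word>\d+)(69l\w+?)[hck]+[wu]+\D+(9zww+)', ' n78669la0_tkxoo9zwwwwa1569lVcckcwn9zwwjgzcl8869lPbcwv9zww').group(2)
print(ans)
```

This matches one or more of a digit (captured as 'word'); then the literal '69l', then one or more of a word character (lazy) (captured); then one or more of one of [hck], then one or more of one of [wu], then one or more of a non-digit; then the literal '9zw', then one or more of the literal 'w' (captured).
A non-greedy quantifier consumes as few characters as it can — just enough that the remainder of the pattern still matches from where it stops; whatever follows it matches normally.
Unlike `match`, `search` isn't anchored — it looks for the pattern anywhere in the string.
The match spans [2:39] → '78669la0_tkxoo9zwwwwa1569lVcckcwn9zww'.
Captured: group 1 = '786', group 2 = '69la0_tkxoo9zwwwwa1569lV', group 3 = '9zww'.

69la0_tkxoo9zwwwwa1569lV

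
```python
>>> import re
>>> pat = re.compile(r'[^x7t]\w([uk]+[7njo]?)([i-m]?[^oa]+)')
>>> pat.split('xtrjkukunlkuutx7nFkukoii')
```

['xt', 'kukun', 'lkuutx7nFkuk', 'oii']

The pattern matches any character except [x7t], then a word character; then one or more of one of [uk], then optionally one of [7njo] (captured); then optionally a character in [i-m], then one or more of any character except [oa] (captured).
Matches to split on: at [2:21] → 'rjkukunlkuutx7nFkuk'.
Because the pattern has a capturing group, `split` also inserts each captured text between the pieces.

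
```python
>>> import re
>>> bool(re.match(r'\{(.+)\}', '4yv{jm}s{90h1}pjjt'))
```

False

With `match`, the pattern is implicitly anchored at the beginning.
Here position 0 doesn't satisfy it, so the call returns None, and `bool(None)` is False.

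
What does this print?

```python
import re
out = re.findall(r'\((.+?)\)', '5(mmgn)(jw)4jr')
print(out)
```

Because the quantifier is non-greedy, it stops expanding at the earliest point where the rest of the pattern can succeed.
Matches: at [1:7] match '(mmgn)', group 1 = 'mmgn'; at [7:11] match '(jw)', group 1 = 'jw'.
Because there's exactly one group, `findall` drops the full match and keeps group 1 from each hit.

['mmgn', 'jw']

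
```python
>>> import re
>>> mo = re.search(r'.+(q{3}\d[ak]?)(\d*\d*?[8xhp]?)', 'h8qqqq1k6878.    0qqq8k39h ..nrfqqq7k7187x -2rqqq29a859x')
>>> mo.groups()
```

('qqq2', '9')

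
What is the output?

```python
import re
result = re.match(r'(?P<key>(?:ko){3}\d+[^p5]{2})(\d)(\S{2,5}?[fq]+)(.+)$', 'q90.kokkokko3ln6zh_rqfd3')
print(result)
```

`re.match` won't scan ahead — the pattern has to work from the very first character.
Here position 0 doesn't satisfy it, so the call returns None.

None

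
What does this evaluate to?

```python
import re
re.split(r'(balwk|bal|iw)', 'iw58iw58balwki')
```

['', 'iw', '58', 'iw', '58', 'balwk', 'i']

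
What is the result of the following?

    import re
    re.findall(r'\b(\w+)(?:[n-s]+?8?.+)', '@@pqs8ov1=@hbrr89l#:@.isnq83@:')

Pattern: a word boundary (`\b`, zero-width); then one or more of a word character (captured); then one or more of a character in [n-s] (lazy), then optionally a literal '8', then one or more of any character (non-capturing group).
Scanning left to right: at [2:30] match 'pqs8ov1=@hbrr89l#:@.isnq83@:', group 1 = 'pqs8'.
`findall` collects group 1 from the one match (1 total).

['pqs8']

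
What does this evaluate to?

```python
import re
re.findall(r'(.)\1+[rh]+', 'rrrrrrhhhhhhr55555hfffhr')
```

`\1` is not a pattern — it's the concrete string captured by group 1, re-applied verbatim.
Because there's exactly one group, `findall` drops the full match and keeps group 1 from each hit.

['r', '5', 'f']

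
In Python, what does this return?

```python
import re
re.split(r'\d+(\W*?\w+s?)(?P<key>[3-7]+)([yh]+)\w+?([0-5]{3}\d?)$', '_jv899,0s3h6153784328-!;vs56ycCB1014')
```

A `+?`/`*?`/`{m,n}?` starts at its minimum and grows only as far as needed for what follows to match.
`re.split` interleaves the captured-group text with the surrounding fragments.

['_jv899,0s3h', '-!;vs5', '6', 'y', '1014', '']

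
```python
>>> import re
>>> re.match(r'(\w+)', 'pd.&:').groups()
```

The match spans [0:2] → 'pd'.
Captured: group 1 = 'pd'.

('pd',)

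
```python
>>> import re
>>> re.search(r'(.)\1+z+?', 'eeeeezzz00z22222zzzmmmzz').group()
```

'eeeeez'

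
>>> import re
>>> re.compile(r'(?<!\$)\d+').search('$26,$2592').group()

A negative assertion filters positions out without eating any characters.
`re.search` tries every starting position until one works.
The match spans [2:3] → '6'.

'6'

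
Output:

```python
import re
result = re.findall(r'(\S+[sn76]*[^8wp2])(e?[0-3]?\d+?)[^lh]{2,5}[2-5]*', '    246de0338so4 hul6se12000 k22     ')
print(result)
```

Pattern: one or more of a non-whitespace character, then zero or more of one of [sn76], then any character except [8wp2] (captured); then optionally a literal 'e', then optionally a character in [0-3], then one or more of a digit (lazy) (captured); then 2 to 5 of any character except [lh], then zero or more of a character in [2-5].
Matches: at [4:17] match '246de0338so4 ', groups = ('246de033', '8'); at [17:33] match 'hul6se12000 k22 ', groups = ('hul6se1200', '0').
`findall` packs the 2 group values into a tuple for every match.

[('246de033', '8'), ('hul6se1200', '0')]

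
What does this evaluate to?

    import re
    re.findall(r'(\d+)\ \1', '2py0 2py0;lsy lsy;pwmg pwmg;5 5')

['5']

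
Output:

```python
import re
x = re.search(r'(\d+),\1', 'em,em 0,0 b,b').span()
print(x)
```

The backreference `\1` re-matches whatever the first group consumed, character for character.
`search` walks the string left to right and returns the first match it finds.
The match spans [6:9] → '0,0'.
Captured: group 1 = '0'.

(6, 9)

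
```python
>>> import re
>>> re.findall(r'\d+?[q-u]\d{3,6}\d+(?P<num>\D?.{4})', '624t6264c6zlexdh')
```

['c6zle']

The pattern matches one or more of a digit (lazy), then a character in [q-u]; then 3 to 6 of a digit, then one or more of a digit; then optionally a non-digit, then exactly 4 of any character (captured as 'num').
Walking the string: at [0:13] match '624t6264c6zle', group 1 = 'c6zle'.
`findall` collects group 1 from the one match (1 total).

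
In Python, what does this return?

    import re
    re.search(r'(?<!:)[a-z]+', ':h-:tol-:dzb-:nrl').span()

`(?!…)`/`(?<!…)` only lets a position through if the neighbouring text does NOT match; no characters are consumed.
`re.search` scans for the first position where the pattern succeeds.
The match spans [5:7] → 'ol'.

(5, 7)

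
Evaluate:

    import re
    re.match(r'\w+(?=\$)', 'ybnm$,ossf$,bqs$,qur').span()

Because the assertion is zero-width, the text it checks is not consumed and won't appear in the result.
`match` is anchored at position 0; if the pattern doesn't fit there, it returns None.
The match spans [0:4] → 'ybnm'.

(0, 4)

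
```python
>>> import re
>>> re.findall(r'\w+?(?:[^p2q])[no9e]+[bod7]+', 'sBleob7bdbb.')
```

['sBleob7bdbb']

Pattern: one or more of a word character (lazy); then any character except [p2q] (non-capturing group); then one or more of one of [no9e]; then one or more of one of [bod7].
Scanning left to right: at [0:11] → 'sBleob7bdbb'.
`findall` yields the raw match text (1 of them) because the pattern has no groups.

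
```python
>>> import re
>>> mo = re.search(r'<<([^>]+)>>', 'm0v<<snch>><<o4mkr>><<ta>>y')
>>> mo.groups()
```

The match spans [3:11] → '<<snch>>'.
Captured: group 1 = 'snch'.

('snch',)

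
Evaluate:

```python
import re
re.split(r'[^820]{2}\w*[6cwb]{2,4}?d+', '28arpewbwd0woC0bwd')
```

['28', '']

The pattern matches exactly 2 of any character except [820], then zero or more of a word character; then 2 to 4 of one of [6cwb] (lazy), then one or more of the literal 'd'.
Matches to split on: at [2:18] → 'arpewbwd0woC0bwd'.
Each match becomes a cut point; 2 segments remain.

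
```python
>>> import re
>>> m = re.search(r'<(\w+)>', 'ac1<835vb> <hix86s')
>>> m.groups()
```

The match spans [3:10] → '<835vb>'.
Captured: group 1 = '835vb'.

('835vb',)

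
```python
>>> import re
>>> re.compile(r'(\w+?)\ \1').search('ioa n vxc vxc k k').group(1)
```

'vxc'

The backreference `\1` re-matches whatever the first group consumed, character for character.
`re.search` scans for the first position where the pattern succeeds.
The match spans [6:13] → 'vxc vxc'.
Captured: group 1 = 'vxc'.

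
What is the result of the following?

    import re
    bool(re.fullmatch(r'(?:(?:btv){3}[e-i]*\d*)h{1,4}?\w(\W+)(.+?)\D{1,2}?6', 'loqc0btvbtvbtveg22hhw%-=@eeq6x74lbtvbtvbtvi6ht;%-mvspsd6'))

Pattern: the literal 'btv' repeated 3 times, then zero or more of a character in [e-i], then zero or more of a digit (non-capturing group); then 1 to 4 of a literal 'h' (lazy), then a word character; then one or more of a non-word character (captured); then one or more of any character (lazy) (captured); then 1 to 2 of a non-digit (lazy), then the literal '6'.
`re.fullmatch` is like wrapping the pattern in `^…$` (in single-line mode).
Here the string isn't matched end-to-end, so the call returns None, and `bool(None)` is False.

False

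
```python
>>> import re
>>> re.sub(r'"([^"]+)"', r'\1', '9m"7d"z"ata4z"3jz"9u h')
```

'9m7dzata4z3jz"9u h'

Matches: at [2:6] → '"7d"'; at [7:14] → '"ata4z"'.
`\1` in the replacement pulls in group 1's text for each match.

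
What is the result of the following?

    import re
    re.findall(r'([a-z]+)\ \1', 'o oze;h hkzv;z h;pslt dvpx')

After group 1 captures some text, `\1` only succeeds where that same text appears again.
Scanning left to right: at [0:3] match 'o o', group 1 = 'o'; at [6:9] match 'h h', group 1 = 'h'.
`findall` collects group 1 from each match (2 total).

['o', 'h']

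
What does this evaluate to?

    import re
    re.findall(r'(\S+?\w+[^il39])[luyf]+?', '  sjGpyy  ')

This matches one or more of a non-whitespace character (lazy), then one or more of a word character, then any character except [il39] (captured); then one or more of one of [luyf] (lazy).
Walking the string: at [2:8] match 'sjGpyy', group 1 = 'sjGpy'.
Because there's exactly one group, `findall` drops the full match and keeps group 1 from the one hit.

['sjGpy']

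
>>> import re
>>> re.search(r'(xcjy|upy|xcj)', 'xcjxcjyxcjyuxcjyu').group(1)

The match spans [0:3] → 'xcj'.
Captured: group 1 = 'xcj'.

'xcj'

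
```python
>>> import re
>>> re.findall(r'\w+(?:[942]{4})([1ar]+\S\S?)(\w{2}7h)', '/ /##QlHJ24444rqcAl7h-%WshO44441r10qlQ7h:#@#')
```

Pattern: one or more of a word character; then exactly 4 of one of [942] (non-capturing group); then one or more of one of [1ar], then a non-whitespace character, then optionally a non-whitespace character (captured); then exactly 2 of a word character, then the literal '7', then a literal 'h' (captured).
Scanning left to right: at [5:21] match 'QlHJ24444rqcAl7h', groups = ('rqc', 'Al7h'); at [23:40] match 'WshO44441r10qlQ7h', groups = ('1r10q', 'lQ7h').
With 2 capturing groups, `findall` returns a 2-tuple per match.

[('rqc', 'Al7h'), ('1r10q', 'lQ7h')]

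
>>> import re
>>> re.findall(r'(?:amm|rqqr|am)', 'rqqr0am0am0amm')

['rqqr', 'am', 'am', 'amm']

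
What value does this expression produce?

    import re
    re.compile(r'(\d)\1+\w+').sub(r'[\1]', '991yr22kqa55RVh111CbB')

'[9]'

`\1` is not a pattern — it's the concrete string captured by group 1, re-applied verbatim.
Matches: at [0:21] → '991yr22kqa55RVh111CbB'.
The replacement refers to a captured group, so each match is rewritten using its own captured text.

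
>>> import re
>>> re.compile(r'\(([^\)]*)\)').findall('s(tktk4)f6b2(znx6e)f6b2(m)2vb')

Scanning left to right: at [1:8] match '(tktk4)', group 1 = 'tktk4'; at [12:19] match '(znx6e)', group 1 = 'znx6e'; at [23:26] match '(m)', group 1 = 'm'.
Because there's exactly one group, `findall` drops the full match and keeps group 1 from each hit.

['tktk4', 'znx6e', 'm']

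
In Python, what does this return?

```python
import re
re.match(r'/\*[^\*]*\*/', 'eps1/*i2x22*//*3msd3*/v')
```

`re.match` only tries the pattern at the start of the string.
Here the string doesn't start with a match, so the call returns None.

None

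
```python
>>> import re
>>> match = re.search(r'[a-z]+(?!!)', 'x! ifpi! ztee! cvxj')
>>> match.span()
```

(3, 6)

The negative lookahead/lookbehind blocks any match where the forbidden context is present.
`search` walks the string left to right and returns the first match it finds.
The match spans [3:6] → 'ifp'.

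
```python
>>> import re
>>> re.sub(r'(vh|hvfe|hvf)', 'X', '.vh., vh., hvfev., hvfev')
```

'.X., X., Xv., Xv'

Branches in `(...|...)` are attempted left-to-right; the first branch that allows the whole pattern to succeed is taken.
Each match is replaced by 'X'.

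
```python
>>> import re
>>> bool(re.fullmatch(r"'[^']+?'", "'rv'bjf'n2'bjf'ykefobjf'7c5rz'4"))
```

False

`fullmatch` succeeds only if the pattern covers the string from start to end.
Here there's no way to consume every character, so the call returns None, and `bool(None)` is False.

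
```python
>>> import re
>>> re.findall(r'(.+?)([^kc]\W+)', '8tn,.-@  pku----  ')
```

A `+?`/`*?`/`{m,n}?` starts at its minimum and grows only as far as needed for what follows to match.
2 groups means each result is a tuple of 2 captured strings — 2 here.

[('8t', 'n,.-@  '), ('pk', 'u----  ')]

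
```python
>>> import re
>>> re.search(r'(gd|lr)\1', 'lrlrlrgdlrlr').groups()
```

('lr',)

The match spans [0:4] → 'lrlr'.
Captured: group 1 = 'lr'.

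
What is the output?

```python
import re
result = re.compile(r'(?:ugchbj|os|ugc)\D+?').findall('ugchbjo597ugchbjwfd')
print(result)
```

The regex engine tests alternatives in the order written; an earlier branch that matches wins even if a later one would match more.
Since nothing is captured, `findall` lists the 2 matched substrings directly.

['ugchbjo', 'ugchbjw']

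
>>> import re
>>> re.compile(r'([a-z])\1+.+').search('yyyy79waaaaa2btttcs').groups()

('y',)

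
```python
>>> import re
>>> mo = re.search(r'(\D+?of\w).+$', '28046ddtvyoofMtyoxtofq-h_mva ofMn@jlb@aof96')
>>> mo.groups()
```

The match spans [5:43] → 'ddtvyoofMtyoxtofq-h_mva ofMn@jlb@aof96'.
Captured: group 1 = 'ddtvyoofM'.

('ddtvyoofM',)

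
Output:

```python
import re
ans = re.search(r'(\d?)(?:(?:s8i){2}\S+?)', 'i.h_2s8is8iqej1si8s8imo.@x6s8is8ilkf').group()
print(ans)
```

Pattern: optionally a digit (captured); then the literal 's8i' repeated 2 times, then one or more of a non-whitespace character (lazy) (non-capturing group).
`re.search` scans for the first position where the pattern succeeds.
The match spans [4:12] → '2s8is8iq'.
Captured: group 1 = '2'.

2s8is8iq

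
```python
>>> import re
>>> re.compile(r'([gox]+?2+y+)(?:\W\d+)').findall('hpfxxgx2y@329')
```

['xxgx2y']

This matches one or more of one of [gox] (lazy), then one or more of a literal '2', then one or more of a literal 'y' (captured); then a non-word character, then one or more of a digit (non-capturing group).
Scanning left to right: at [3:13] match 'xxgx2y@329', group 1 = 'xxgx2y'.
Because there's exactly one group, `findall` drops the full match and keeps group 1 from the one hit.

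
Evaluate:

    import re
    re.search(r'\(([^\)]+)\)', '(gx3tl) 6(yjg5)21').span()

`search` walks the string left to right and returns the first match it finds.
The match spans [0:7] → '(gx3tl)'.
Captured: group 1 = 'gx3tl'.

(0, 7)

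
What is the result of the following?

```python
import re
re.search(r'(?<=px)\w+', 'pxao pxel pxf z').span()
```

(2, 4)

The `(?=…)`/`(?<=…)` assertion just peeks at neighbouring text; it doesn't advance the match position.
`re.search` tries every starting position until one works.
The match spans [2:4] → 'ao'.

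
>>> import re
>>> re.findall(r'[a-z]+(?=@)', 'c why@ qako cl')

Lookahead/lookbehind check context without consuming it, so the matched span excludes the asserted characters.
Since nothing is captured, `findall` lists the 1 matched substring directly.

['why']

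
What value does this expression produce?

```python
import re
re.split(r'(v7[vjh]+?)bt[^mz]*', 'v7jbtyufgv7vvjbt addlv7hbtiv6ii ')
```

['', 'v7j', '']

The group in the pattern means `split` returns the separators' captures alongside the pieces.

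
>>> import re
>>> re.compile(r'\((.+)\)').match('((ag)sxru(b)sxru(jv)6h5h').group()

`match` is anchored at position 0; if the pattern doesn't fit there, it returns None.
The match spans [0:20] → '((ag)sxru(b)sxru(jv)'.
Captured: group 1 = '(ag)sxru(b)sxru(jv'.

'((ag)sxru(b)sxru(jv)'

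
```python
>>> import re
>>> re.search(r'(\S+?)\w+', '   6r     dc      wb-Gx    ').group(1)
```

The match spans [3:5] → '6r'.
Captured: group 1 = '6'.

'6'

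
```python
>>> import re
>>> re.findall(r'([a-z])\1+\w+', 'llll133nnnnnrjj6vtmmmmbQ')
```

['l']

`\1` has to match the exact text group 1 already captured.
Matches: at [0:24] match 'llll133nnnnnrjj6vtmmmmbQ', group 1 = 'l'.
With a single group, `findall` returns only what that group captured — 1 item.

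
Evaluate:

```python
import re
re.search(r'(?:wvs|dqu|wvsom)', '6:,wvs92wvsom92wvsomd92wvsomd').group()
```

'wvs'

`re.search` tries every starting position until one works.
The match spans [3:6] → 'wvs'.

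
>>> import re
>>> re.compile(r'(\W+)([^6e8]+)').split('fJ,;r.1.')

Because the pattern has a capturing group, `split` also inserts each captured text between the pieces.

['fJ', ',;', 'r.1.', '']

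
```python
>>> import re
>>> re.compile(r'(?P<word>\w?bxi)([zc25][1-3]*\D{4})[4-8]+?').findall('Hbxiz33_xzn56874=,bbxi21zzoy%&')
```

[('Hbxi', 'z33_xzn')]

Pattern: optionally a word character, then the literal 'bxi' (captured as 'word'); then one of [zc25], then zero or more of a character in [1-3], then exactly 4 of a non-digit (captured); then one or more of a character in [4-8] (lazy).
Scanning left to right: at [0:12] match 'Hbxiz33_xzn5', groups = ('Hbxi', 'z33_xzn').
`findall` packs the 2 group values into a tuple for every match.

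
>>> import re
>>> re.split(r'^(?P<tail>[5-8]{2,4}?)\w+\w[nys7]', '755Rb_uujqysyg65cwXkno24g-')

['', '75', 'o24g-']

Lazy quantifiers expand one character at a time until the remainder of the pattern can match.
With a capturing group present, the delimiter's captured portion is kept in the result list.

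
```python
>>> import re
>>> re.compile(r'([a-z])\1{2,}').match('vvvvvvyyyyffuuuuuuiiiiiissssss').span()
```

`\1` is not a pattern — it's the concrete string captured by group 1, re-applied verbatim.
With `match`, the pattern is implicitly anchored at the beginning.
The match spans [0:6] → 'vvvvvv'.
Captured: group 1 = 'v'.

(0, 6)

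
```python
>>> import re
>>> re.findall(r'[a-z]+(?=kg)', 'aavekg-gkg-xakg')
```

['aave', 'g', 'xa']

The lookaround is zero-width — it requires the adjacent text to match without consuming it, so the asserted text isn't part of the match.
Scanning left to right: at [0:4] → 'aave'; at [7:8] → 'g'; at [11:13] → 'xa'.
With no groups in the pattern, `findall` gives back each whole match — 3 here.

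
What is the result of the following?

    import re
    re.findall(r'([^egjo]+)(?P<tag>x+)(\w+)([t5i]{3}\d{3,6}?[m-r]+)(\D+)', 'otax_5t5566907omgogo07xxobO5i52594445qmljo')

Pattern: one or more of any character except [egjo] (captured); then one or more of a literal 'x' (captured as 'tag'); then one or more of a word character (captured); then exactly 3 of one of [t5i], then 3 to 6 of a digit (lazy), then one or more of a character in [m-r] (captured); then one or more of a non-digit (captured).
Walking the string: at [1:20] match 'tax_5t5566907omgogo', groups = ('ta', 'x', '_5', 't5566907om', 'gogo').
Multiple groups make `findall` return tuples — one 5-tuple for the one match.

[('ta', 'x', '_5', 't5566907om', 'gogo')]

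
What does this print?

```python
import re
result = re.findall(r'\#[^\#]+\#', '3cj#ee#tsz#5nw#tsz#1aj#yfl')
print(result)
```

Scanning left to right: at [3:7] → '#ee#'; at [10:15] → '#5nw#'; at [18:23] → '#1aj#'.
`findall` yields the raw match text (3 of them) because the pattern has no groups.

['#ee#', '#5nw#', '#1aj#']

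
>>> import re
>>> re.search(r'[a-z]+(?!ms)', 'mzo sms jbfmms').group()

`(?!…)`/`(?<!…)` only lets a position through if the neighbouring text does NOT match; no characters are consumed.
`re.search` scans for the first position where the pattern succeeds.
The match spans [0:3] → 'mzo'.

'mzo'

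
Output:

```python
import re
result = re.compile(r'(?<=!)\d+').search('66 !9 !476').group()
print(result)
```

9

Lookahead/lookbehind check context without consuming it, so the matched span excludes the asserted characters.
`search` walks the string left to right and returns the first match it finds.
The match spans [4:5] → '9'.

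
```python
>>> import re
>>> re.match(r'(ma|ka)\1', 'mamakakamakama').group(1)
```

'ma'

The match spans [0:4] → 'mama'.
Captured: group 1 = 'ma'.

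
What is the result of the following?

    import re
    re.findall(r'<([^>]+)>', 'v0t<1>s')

Scanning left to right: at [3:6] match '<1>', group 1 = '1'.
With a single group, `findall` returns only what that group captured — 1 item.

['1']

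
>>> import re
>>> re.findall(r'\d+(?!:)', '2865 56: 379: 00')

['2865', '5', '37', '00']

A negative assertion filters positions out without eating any characters.
Scanning left to right: at [0:4] → '2865'; at [5:6] → '5'; at [9:11] → '37'; at [14:16] → '00'.
`findall` yields the raw match text (4 of them) because the pattern has no groups.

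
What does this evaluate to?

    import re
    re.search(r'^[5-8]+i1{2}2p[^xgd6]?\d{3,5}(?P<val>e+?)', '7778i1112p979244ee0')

Here no position works, so the call returns None.

None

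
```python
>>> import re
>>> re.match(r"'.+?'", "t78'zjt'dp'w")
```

`re.match` only tries the pattern at the start of the string.
Here the pattern fails at index 0, so the call returns None.

None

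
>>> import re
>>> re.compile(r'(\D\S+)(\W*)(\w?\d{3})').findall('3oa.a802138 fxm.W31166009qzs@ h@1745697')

[('oa.a802', '', '138'), (' fxm.W31166', '', '009'), (' h@1745', '', '697')]

This matches a non-digit, then one or more of a non-whitespace character (captured); then zero or more of a non-word character (captured); then optionally a word character, then exactly 3 of a digit (captured).
Scanning left to right: at [1:11] match 'oa.a802138', groups = ('oa.a802', '', '138'); at [11:25] match ' fxm.W31166009', groups = (' fxm.W31166', '', '009'); at [29:39] match ' h@1745697', groups = (' h@1745', '', '697').
3 groups means each result is a tuple of 3 captured strings — 3 here.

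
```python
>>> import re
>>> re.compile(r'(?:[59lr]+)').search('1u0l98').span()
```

The match spans [3:5] → 'l9'.

(3, 5)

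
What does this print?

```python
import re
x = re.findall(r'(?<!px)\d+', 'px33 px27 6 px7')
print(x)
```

`(?!…)`/`(?<!…)` only lets a position through if the neighbouring text does NOT match; no characters are consumed.
Scanning left to right: at [3:4] → '3'; at [8:9] → '7'; at [10:11] → '6'.
`findall` yields the raw match text (3 of them) because the pattern has no groups.

['3', '7', '6']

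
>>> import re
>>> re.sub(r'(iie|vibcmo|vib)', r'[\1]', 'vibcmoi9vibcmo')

'[vibcmo]i9[vibcmo]'

Alternation tries branches left to right and keeps the first one that lets the overall match succeed at that position.
Matches: at [0:6] → 'vibcmo'; at [8:14] → 'vibcmo'.
`\1` in the replacement pulls in group 1's text for each match.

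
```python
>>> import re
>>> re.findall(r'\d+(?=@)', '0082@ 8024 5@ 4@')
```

The lookaround is zero-width — it requires the adjacent text to match without consuming it, so the asserted text isn't part of the match.
`findall` yields the raw match text (3 of them) because the pattern has no groups.

['0082', '5', '4']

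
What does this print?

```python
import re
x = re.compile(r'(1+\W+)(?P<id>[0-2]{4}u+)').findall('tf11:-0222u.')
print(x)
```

[('11:-', '0222u')]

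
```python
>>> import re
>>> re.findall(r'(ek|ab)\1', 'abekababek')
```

['ab']

`\1` is not a pattern — it's the concrete string captured by group 1, re-applied verbatim.
Scanning left to right: at [4:8] match 'abab', group 1 = 'ab'.
With a single group, `findall` returns only what that group captured — 1 item.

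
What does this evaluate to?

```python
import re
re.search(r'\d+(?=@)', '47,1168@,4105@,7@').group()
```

'1168'

Lookahead/lookbehind check context without consuming it, so the matched span excludes the asserted characters.
`search` walks the string left to right and returns the first match it finds.
The match spans [3:7] → '1168'.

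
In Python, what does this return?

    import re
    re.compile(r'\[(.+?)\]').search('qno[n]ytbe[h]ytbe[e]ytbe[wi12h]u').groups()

`search` walks the string left to right and returns the first match it finds.
The match spans [3:6] → '[n]'.
Captured: group 1 = 'n'.

('n',)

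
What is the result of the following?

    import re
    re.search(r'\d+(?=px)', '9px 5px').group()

'9'

Lookahead/lookbehind check context without consuming it, so the matched span excludes the asserted characters.
The match spans [0:1] → '9'.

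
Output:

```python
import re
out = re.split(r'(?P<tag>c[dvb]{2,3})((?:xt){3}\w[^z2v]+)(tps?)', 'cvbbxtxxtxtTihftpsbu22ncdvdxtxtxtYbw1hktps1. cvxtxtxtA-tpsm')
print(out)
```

['cvbbxtxxtxtTihftpsbu22n', 'cdvd', 'xtxtxtYbw1hk', 'tps', '1. cvxtxtxtA-tpsm']

Because the pattern has a capturing group, `split` also inserts each captured text between the pieces.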